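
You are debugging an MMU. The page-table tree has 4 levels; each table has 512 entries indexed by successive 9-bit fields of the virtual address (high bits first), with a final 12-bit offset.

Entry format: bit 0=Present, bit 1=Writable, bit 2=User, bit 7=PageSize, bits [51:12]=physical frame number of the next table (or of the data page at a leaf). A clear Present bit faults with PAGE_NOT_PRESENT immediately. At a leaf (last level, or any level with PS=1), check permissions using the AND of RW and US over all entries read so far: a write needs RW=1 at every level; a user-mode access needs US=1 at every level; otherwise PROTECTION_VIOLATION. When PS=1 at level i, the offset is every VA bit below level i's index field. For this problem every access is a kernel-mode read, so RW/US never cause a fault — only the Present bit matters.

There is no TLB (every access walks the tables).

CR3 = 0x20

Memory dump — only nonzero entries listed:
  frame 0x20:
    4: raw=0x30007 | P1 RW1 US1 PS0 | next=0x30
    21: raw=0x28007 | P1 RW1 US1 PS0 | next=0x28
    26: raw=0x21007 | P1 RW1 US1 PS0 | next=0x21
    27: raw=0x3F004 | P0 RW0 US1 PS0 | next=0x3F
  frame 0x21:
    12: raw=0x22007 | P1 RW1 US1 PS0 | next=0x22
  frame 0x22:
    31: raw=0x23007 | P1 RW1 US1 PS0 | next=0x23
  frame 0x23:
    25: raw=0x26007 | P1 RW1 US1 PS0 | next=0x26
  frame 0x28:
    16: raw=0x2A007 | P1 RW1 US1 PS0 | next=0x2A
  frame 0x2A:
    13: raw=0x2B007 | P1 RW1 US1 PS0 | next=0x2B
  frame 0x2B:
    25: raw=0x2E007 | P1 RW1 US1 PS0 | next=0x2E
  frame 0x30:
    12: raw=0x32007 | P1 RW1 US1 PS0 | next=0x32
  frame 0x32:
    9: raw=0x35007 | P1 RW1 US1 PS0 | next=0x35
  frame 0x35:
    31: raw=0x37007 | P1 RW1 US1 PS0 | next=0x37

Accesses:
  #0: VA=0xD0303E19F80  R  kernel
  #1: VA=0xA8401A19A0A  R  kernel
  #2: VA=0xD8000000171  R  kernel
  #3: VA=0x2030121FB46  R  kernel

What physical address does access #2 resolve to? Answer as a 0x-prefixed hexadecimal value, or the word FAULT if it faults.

Trace:
#0 VA=0xD0303E19F80 (r,kernel):
  L0: frame=0x20 idx=26 entry=0x21007 [P=1 RW=1 US=1 PS=0]
  L1: frame=0x21 idx=12 entry=0x22007 [P=1 RW=1 US=1 PS=0]
  L2: frame=0x22 idx=31 entry=0x23007 [P=1 RW=1 US=1 PS=0]
  L3: frame=0x23 idx=25 entry=0x26007 [P=1 RW=1 US=1 PS=0]
  ⇒ phys 0x26F80  [4 reads]
#1 VA=0xA8401A19A0A (r,kernel):
  L0: frame=0x20 idx=21 entry=0x28007 [P=1 RW=1 US=1 PS=0]
  L1: frame=0x28 idx=16 entry=0x2A007 [P=1 RW=1 US=1 PS=0]
  L2: frame=0x2A idx=13 entry=0x2B007 [P=1 RW=1 US=1 PS=0]
  L3: frame=0x2B idx=25 entry=0x2E007 [P=1 RW=1 US=1 PS=0]
  ⇒ phys 0x2EA0A  [4 reads]
#2 VA=0xD8000000171 (r,kernel):
  L0: frame=0x20 idx=27 entry=0x3F004 [P=0 RW=0 US=1 PS=0]
  → PAGE_NOT_PRESENT  (1 entries read)
#3 VA=0x2030121FB46 (r,kernel):
  L0: frame=0x20 idx=4 entry=0x30007 [P=1 RW=1 US=1 PS=0]
  L1: frame=0x30 idx=12 entry=0x32007 [P=1 RW=1 US=1 PS=0]
  L2: frame=0x32 idx=9 entry=0x35007 [P=1 RW=1 US=1 PS=0]
  L3: frame=0x35 idx=31 entry=0x37007 [P=1 RW=1 US=1 PS=0]
  ⇒ phys 0x37B46  [4 reads]

Access #2 PA: FAULT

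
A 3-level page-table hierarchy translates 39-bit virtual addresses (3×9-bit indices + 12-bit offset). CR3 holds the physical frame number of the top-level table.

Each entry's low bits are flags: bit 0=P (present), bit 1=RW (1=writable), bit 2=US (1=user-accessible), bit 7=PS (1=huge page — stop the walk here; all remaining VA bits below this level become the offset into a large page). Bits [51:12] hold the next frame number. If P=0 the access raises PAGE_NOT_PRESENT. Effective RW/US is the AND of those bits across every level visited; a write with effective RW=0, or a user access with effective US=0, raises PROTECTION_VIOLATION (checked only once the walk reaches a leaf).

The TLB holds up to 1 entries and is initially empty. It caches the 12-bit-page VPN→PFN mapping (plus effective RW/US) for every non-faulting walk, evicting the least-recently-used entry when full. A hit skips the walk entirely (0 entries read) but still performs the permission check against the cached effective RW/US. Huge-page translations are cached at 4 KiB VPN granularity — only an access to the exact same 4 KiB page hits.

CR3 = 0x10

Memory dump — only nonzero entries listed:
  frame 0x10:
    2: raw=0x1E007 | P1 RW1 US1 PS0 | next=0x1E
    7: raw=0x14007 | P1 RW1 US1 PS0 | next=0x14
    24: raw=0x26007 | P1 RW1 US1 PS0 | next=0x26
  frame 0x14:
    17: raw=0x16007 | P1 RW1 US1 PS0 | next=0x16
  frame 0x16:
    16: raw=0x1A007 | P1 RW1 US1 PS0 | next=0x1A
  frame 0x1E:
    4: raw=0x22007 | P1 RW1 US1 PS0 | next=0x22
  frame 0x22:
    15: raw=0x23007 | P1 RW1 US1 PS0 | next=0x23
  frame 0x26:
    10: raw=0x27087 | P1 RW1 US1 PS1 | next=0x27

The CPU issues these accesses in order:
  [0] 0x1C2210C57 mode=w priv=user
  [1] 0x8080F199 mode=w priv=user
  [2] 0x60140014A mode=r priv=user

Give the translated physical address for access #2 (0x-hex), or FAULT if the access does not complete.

Walk each access:
#0 VA=0x1C2210C57 (w,user):
  [0] read 0x10 idx=7: raw=0x14007 flags P=1 W=1 U=1 S=0
  [1] read 0x14 idx=17: raw=0x16007 flags P=1 W=1 U=1 S=0
  [2] read 0x16 idx=16: raw=0x1A007 flags P=1 W=1 U=1 S=0
  ⇒ phys 0x1AC57  [3 reads]
#1 VA=0x8080F199 (w,user):
  [0] read 0x10 idx=2: raw=0x1E007 flags P=1 W=1 U=1 S=0
  [1] read 0x1E idx=4: raw=0x22007 flags P=1 W=1 U=1 S=0
  [2] read 0x22 idx=15: raw=0x23007 flags P=1 W=1 U=1 S=0
  ⇒ phys 0x23199  [3 reads]
#2 VA=0x60140014A (r,user):
  [0] read 0x10 idx=24: raw=0x26007 flags P=1 W=1 U=1 S=0
  [1] read 0x26 idx=10: raw=0x27087 flags P=1 W=1 U=1 S=1
  ⇒ phys 0x2714A (huge @L1)  [2 reads]

Access #2 PA: 0x2714A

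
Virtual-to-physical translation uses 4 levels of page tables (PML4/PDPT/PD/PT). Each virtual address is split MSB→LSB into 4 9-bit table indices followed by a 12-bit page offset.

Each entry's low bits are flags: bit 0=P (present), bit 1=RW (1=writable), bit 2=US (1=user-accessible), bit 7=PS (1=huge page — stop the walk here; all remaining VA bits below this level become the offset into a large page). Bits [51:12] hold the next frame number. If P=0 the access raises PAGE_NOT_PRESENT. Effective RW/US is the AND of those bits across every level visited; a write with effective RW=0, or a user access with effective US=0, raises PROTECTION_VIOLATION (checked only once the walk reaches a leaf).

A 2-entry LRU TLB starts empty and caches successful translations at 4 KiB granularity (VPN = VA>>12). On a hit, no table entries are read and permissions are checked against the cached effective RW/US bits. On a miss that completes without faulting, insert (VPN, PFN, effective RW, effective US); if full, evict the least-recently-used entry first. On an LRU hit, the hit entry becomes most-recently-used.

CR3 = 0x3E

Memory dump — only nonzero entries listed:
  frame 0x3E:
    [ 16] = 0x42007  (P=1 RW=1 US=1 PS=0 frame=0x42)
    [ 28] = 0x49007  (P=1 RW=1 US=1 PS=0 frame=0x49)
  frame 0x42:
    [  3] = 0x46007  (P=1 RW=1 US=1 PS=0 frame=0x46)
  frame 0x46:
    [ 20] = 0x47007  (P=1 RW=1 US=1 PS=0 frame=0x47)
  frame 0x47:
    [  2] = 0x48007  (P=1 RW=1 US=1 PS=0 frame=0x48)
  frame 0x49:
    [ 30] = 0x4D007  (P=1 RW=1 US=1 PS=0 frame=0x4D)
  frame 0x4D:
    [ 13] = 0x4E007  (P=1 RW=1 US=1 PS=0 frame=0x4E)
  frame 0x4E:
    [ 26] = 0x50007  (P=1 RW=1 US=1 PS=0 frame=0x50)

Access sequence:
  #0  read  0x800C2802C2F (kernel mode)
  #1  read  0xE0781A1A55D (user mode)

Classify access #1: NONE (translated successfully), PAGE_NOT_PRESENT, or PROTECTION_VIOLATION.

Per-access translation:
#0 VA=0x800C2802C2F (r,kernel):
  lvl0: tbl 0x3E, slot 16 ⇒ 0x42007 (P1/RW1/US1/PS0)
  lvl1: tbl 0x42, slot 3 ⇒ 0x46007 (P1/RW1/US1/PS0)
  lvl2: tbl 0x46, slot 20 ⇒ 0x47007 (P1/RW1/US1/PS0)
  lvl3: tbl 0x47, slot 2 ⇒ 0x48007 (P1/RW1/US1/PS0)
  ✓ 0x48C2F  — 4 lookups
#1 VA=0xE0781A1A55D (r,user):
  lvl0: tbl 0x3E, slot 28 ⇒ 0x49007 (P1/RW1/US1/PS0)
  lvl1: tbl 0x49, slot 30 ⇒ 0x4D007 (P1/RW1/US1/PS0)
  lvl2: tbl 0x4D, slot 13 ⇒ 0x4E007 (P1/RW1/US1/PS0)
  lvl3: tbl 0x4E, slot 26 ⇒ 0x50007 (P1/RW1/US1/PS0)
  ✓ 0x5055D  — 4 lookups

Access #1 fault: NONE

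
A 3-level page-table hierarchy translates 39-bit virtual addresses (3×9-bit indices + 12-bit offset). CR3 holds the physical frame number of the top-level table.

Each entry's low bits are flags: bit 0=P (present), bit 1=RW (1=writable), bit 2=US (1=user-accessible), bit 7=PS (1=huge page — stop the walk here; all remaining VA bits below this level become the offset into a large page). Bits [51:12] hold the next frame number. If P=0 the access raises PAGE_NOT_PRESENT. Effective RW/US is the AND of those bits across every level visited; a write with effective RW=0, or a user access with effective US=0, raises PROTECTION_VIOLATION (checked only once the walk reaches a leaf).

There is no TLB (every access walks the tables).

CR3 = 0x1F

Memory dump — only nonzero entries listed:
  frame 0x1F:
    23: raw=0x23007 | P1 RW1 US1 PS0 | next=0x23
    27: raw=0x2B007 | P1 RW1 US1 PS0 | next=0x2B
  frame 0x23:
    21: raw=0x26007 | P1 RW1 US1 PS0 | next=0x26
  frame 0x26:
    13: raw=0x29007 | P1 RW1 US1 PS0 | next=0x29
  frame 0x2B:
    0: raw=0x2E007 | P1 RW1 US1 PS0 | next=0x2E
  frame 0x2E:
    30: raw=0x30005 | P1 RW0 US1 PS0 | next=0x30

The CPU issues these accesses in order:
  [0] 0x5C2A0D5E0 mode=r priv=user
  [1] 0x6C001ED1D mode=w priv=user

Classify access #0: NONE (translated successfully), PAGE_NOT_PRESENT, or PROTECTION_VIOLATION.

Per-access translation:
#0 VA=0x5C2A0D5E0 (r,user):
  [0] read 0x1F idx=23: raw=0x23007 flags P=1 W=1 U=1 S=0
  [1] read 0x23 idx=21: raw=0x26007 flags P=1 W=1 U=1 S=0
  [2] read 0x26 idx=13: raw=0x29007 flags P=1 W=1 U=1 S=0
  ✓ 0x295E0  — 3 lookups
#1 VA=0x6C001ED1D (w,user):
  [0] read 0x1F idx=27: raw=0x2B007 flags P=1 W=1 U=1 S=0
  [1] read 0x2B idx=0: raw=0x2E007 flags P=1 W=1 U=1 S=0
  [2] read 0x2E idx=30: raw=0x30005 flags P=1 W=0 U=1 S=0
  → PROTECTION_VIOLATION  (3 entries read)

Access #0 fault: NONE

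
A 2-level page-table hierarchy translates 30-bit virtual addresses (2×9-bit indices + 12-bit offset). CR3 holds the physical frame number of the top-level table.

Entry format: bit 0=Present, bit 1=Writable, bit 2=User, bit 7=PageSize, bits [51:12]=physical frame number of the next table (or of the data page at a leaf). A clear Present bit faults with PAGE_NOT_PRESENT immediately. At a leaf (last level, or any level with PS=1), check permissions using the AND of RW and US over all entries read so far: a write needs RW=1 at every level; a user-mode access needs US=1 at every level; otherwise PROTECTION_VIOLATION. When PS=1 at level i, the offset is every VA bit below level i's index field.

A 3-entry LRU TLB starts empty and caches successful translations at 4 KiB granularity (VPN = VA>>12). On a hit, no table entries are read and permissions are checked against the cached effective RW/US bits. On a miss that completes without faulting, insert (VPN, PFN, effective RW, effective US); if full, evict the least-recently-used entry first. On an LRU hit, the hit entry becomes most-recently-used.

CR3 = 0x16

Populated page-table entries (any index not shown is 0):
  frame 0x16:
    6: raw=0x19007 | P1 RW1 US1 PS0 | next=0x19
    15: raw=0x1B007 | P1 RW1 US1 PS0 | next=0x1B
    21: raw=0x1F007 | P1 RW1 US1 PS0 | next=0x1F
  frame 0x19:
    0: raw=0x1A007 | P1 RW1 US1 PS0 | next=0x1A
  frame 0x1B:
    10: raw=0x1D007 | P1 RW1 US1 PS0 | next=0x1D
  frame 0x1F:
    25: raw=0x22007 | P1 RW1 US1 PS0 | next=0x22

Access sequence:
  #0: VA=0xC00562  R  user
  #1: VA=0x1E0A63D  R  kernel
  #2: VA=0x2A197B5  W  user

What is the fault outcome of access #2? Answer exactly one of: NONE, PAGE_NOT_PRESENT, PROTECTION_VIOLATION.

Walk each access:
#0 VA=0xC00562 (r,user):
  L0 @0x16[6] → 0x19007  P=1,RW=1,US=1,PS=0
  L1 @0x19[0] → 0x1A007  P=1,RW=1,US=1,PS=0
  → PA=0x1A562  (2 entries read)
#1 VA=0x1E0A63D (r,kernel):
  L0 @0x16[15] → 0x1B007  P=1,RW=1,US=1,PS=0
  L1 @0x1B[10] → 0x1D007  P=1,RW=1,US=1,PS=0
  → PA=0x1D63D  (2 entries read)
#2 VA=0x2A197B5 (w,user):
  L0 @0x16[21] → 0x1F007  P=1,RW=1,US=1,PS=0
  L1 @0x1F[25] → 0x22007  P=1,RW=1,US=1,PS=0
  → PA=0x227B5  (2 entries read)

Access #2 fault: NONE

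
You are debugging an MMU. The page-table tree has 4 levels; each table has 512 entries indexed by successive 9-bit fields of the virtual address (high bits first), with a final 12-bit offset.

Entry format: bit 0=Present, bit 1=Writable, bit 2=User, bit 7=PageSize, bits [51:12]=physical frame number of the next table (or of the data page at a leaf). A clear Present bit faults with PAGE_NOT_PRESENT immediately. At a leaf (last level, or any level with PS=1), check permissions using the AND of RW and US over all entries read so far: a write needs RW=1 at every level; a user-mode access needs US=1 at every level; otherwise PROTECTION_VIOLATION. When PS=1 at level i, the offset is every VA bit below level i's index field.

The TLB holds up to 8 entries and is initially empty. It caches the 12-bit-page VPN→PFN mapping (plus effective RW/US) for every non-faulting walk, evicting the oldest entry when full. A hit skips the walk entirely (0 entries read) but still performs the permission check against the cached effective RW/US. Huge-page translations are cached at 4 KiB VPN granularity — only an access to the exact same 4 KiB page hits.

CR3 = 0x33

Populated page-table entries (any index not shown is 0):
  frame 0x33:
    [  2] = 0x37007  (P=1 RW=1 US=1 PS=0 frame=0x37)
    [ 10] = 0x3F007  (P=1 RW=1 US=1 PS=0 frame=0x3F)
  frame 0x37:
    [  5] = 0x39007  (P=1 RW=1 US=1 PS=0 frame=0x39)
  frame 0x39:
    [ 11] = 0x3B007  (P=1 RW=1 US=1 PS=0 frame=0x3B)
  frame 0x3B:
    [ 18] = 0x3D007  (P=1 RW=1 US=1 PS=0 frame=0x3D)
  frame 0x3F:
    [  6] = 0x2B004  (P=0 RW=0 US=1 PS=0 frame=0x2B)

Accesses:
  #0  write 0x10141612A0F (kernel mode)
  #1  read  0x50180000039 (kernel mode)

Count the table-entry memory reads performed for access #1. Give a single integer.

Walk each access:
#0 VA=0x10141612A0F (w,kernel):
  lvl0: tbl 0x33, slot 2 ⇒ 0x37007 (P1/RW1/US1/PS0)
  lvl1: tbl 0x37, slot 5 ⇒ 0x39007 (P1/RW1/US1/PS0)
  lvl2: tbl 0x39, slot 11 ⇒ 0x3B007 (P1/RW1/US1/PS0)
  lvl3: tbl 0x3B, slot 18 ⇒ 0x3D007 (P1/RW1/US1/PS0)
  → PA=0x3DA0F  (4 entries read)
#1 VA=0x50180000039 (r,kernel):
  lvl0: tbl 0x33, slot 10 ⇒ 0x3F007 (P1/RW1/US1/PS0)
  lvl1: tbl 0x3F, slot 6 ⇒ 0x2B004 (P0/RW0/US1/PS0)
  ✗ PAGE_NOT_PRESENT  [2 reads]

Entries read for #1: 2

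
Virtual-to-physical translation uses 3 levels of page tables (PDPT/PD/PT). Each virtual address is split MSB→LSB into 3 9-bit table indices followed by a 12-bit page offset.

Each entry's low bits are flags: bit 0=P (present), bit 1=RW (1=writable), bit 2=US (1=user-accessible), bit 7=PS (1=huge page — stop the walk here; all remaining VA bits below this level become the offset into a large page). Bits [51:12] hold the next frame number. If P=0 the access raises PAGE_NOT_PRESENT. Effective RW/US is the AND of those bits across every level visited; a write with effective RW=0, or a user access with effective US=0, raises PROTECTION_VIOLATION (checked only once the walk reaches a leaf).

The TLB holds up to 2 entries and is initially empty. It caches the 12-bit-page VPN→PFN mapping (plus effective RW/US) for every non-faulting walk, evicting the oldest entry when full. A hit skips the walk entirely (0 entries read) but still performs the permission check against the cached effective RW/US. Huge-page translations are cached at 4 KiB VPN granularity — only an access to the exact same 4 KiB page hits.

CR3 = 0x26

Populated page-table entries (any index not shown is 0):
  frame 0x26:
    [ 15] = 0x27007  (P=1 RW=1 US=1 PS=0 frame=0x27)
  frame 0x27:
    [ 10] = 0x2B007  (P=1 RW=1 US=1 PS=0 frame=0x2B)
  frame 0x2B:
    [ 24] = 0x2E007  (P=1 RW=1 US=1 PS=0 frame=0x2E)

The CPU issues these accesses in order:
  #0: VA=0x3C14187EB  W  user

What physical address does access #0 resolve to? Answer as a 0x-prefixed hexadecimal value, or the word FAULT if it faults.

Walk each access:
#0 VA=0x3C14187EB (w,user):
  L0 @0x26[15] → 0x27007  P=1,RW=1,US=1,PS=0
  L1 @0x27[10] → 0x2B007  P=1,RW=1,US=1,PS=0
  L2 @0x2B[24] → 0x2E007  P=1,RW=1,US=1,PS=0
  ✓ 0x2E7EB  — 3 lookups

Access #0 PA: 0x2E7EB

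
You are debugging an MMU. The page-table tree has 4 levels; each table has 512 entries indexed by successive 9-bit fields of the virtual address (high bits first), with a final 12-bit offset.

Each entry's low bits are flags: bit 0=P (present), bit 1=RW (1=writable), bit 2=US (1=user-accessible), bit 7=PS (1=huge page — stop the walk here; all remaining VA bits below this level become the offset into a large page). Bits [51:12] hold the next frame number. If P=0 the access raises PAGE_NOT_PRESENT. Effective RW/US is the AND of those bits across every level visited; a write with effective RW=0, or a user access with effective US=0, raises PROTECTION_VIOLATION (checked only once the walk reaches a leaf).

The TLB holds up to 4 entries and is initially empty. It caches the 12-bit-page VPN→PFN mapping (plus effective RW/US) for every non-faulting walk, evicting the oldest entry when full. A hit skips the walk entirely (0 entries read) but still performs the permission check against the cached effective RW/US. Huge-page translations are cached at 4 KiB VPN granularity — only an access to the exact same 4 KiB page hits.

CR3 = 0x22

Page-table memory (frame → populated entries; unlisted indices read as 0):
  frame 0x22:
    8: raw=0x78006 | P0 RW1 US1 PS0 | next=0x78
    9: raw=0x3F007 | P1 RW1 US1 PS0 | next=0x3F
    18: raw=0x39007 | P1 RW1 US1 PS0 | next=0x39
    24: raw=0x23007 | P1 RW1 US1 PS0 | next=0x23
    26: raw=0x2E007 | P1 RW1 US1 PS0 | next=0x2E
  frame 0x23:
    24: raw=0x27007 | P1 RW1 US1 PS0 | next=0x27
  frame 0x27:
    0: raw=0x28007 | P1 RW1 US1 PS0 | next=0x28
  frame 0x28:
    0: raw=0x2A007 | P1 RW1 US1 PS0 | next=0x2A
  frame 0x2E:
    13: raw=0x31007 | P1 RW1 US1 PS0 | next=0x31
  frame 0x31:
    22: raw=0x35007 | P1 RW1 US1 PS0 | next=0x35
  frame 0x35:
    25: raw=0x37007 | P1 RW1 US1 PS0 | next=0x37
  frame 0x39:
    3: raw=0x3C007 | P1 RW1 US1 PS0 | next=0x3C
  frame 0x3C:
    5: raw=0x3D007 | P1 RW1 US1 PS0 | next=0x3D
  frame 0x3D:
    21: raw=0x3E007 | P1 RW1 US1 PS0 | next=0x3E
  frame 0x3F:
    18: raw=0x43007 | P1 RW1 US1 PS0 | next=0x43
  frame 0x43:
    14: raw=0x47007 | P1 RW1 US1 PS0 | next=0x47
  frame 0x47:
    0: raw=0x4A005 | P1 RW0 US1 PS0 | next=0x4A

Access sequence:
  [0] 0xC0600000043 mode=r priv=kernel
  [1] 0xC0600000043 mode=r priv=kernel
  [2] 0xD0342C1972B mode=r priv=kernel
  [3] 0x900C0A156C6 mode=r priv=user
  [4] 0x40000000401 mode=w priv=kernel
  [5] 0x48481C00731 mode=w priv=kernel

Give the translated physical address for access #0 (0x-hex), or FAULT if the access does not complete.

Per-access translation:
#0 VA=0xC0600000043 (r,kernel):
  L0: frame=0x22 idx=24 entry=0x23007 [P=1 RW=1 US=1 PS=0]
  L1: frame=0x23 idx=24 entry=0x27007 [P=1 RW=1 US=1 PS=0]
  L2: frame=0x27 idx=0 entry=0x28007 [P=1 RW=1 US=1 PS=0]
  L3: frame=0x28 idx=0 entry=0x2A007 [P=1 RW=1 US=1 PS=0]
  → PA=0x2A043  (4 entries read)
#1 VA=0xC0600000043 (r,kernel):
  TLB hit vpn=0xC0600000 → PA=0x2A043
#2 VA=0xD0342C1972B (r,kernel):
  L0: frame=0x22 idx=26 entry=0x2E007 [P=1 RW=1 US=1 PS=0]
  L1: frame=0x2E idx=13 entry=0x31007 [P=1 RW=1 US=1 PS=0]
  L2: frame=0x31 idx=22 entry=0x35007 [P=1 RW=1 US=1 PS=0]
  L3: frame=0x35 idx=25 entry=0x37007 [P=1 RW=1 US=1 PS=0]
  → PA=0x3772B  (4 entries read)
#3 VA=0x900C0A156C6 (r,user):
  L0: frame=0x22 idx=18 entry=0x39007 [P=1 RW=1 US=1 PS=0]
  L1: frame=0x39 idx=3 entry=0x3C007 [P=1 RW=1 US=1 PS=0]
  L2: frame=0x3C idx=5 entry=0x3D007 [P=1 RW=1 US=1 PS=0]
  L3: frame=0x3D idx=21 entry=0x3E007 [P=1 RW=1 US=1 PS=0]
  → PA=0x3E6C6  (4 entries read)
#4 VA=0x40000000401 (w,kernel):
  L0: frame=0x22 idx=8 entry=0x78006 [P=0 RW=1 US=1 PS=0]
  ✗ PAGE_NOT_PRESENT  [1 reads]
#5 VA=0x48481C00731 (w,kernel):
  L0: frame=0x22 idx=9 entry=0x3F007 [P=1 RW=1 US=1 PS=0]
  L1: frame=0x3F idx=18 entry=0x43007 [P=1 RW=1 US=1 PS=0]
  L2: frame=0x43 idx=14 entry=0x47007 [P=1 RW=1 US=1 PS=0]
  L3: frame=0x47 idx=0 entry=0x4A005 [P=1 RW=0 US=1 PS=0]
  ✗ PROTECTION_VIOLATION  [4 reads]

Access #0 PA: 0x2A043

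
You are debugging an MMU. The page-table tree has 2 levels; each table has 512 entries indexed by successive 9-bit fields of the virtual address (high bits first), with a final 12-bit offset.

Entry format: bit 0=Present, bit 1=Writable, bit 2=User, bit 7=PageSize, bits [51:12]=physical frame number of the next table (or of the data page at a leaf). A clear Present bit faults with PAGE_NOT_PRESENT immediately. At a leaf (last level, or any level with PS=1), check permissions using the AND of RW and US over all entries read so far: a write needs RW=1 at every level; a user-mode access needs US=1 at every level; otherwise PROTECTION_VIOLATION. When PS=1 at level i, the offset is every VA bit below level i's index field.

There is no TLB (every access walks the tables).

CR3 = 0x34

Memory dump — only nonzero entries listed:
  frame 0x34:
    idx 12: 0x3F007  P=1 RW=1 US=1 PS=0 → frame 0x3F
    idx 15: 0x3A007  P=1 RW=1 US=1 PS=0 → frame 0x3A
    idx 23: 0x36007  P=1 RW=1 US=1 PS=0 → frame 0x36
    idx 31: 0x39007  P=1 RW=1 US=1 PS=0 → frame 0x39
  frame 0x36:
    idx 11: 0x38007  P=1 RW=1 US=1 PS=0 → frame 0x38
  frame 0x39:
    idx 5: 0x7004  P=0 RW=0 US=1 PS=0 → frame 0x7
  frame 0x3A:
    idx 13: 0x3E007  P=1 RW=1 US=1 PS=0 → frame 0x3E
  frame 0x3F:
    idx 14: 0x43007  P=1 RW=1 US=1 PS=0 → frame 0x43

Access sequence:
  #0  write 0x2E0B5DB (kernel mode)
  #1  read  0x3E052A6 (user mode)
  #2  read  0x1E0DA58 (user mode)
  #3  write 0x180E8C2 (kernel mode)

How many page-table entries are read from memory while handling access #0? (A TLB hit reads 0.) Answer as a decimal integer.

Trace:
#0 VA=0x2E0B5DB (w,kernel):
  [0] read 0x34 idx=23: raw=0x36007 flags P=1 W=1 U=1 S=0
  [1] read 0x36 idx=11: raw=0x38007 flags P=1 W=1 U=1 S=0
  ✓ 0x385DB  — 2 lookups
#1 VA=0x3E052A6 (r,user):
  [0] read 0x34 idx=31: raw=0x39007 flags P=1 W=1 U=1 S=0
  [1] read 0x39 idx=5: raw=0x7004 flags P=0 W=0 U=1 S=0
  → PAGE_NOT_PRESENT  (2 entries read)
#2 VA=0x1E0DA58 (r,user):
  [0] read 0x34 idx=15: raw=0x3A007 flags P=1 W=1 U=1 S=0
  [1] read 0x3A idx=13: raw=0x3E007 flags P=1 W=1 U=1 S=0
  ✓ 0x3EA58  — 2 lookups
#3 VA=0x180E8C2 (w,kernel):
  [0] read 0x34 idx=12: raw=0x3F007 flags P=1 W=1 U=1 S=0
  [1] read 0x3F idx=14: raw=0x43007 flags P=1 W=1 U=1 S=0
  ✓ 0x438C2  — 2 lookups

Entries read for #0: 2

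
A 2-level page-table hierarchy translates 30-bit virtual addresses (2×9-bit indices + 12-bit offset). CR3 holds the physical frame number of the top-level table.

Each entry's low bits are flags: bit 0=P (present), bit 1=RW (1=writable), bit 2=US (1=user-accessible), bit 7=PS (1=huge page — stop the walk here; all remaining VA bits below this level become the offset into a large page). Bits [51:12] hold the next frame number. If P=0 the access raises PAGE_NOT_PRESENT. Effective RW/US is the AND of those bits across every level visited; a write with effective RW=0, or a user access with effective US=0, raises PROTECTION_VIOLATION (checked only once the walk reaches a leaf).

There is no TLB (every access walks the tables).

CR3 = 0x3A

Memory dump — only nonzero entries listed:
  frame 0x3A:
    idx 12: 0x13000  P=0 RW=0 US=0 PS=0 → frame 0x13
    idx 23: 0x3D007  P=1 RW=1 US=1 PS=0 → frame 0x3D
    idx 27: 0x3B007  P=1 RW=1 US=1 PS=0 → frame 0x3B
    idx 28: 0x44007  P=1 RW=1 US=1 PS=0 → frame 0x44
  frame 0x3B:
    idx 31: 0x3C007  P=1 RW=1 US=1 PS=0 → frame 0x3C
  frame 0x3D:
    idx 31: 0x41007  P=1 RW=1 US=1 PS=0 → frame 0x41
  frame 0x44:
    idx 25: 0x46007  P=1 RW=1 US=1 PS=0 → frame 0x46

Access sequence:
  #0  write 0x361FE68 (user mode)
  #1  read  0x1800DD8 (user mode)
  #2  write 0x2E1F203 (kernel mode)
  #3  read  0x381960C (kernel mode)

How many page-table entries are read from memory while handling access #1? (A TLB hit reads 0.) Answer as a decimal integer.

Trace:
#0 VA=0x361FE68 (w,user):
  L0 @0x3A[27] → 0x3B007  P=1,RW=1,US=1,PS=0
  L1 @0x3B[31] → 0x3C007  P=1,RW=1,US=1,PS=0
  ✓ 0x3CE68  — 2 lookups
#1 VA=0x1800DD8 (r,user):
  L0 @0x3A[12] → 0x13000  P=0,RW=0,US=0,PS=0
  → PAGE_NOT_PRESENT  (1 entries read)
#2 VA=0x2E1F203 (w,kernel):
  L0 @0x3A[23] → 0x3D007  P=1,RW=1,US=1,PS=0
  L1 @0x3D[31] → 0x41007  P=1,RW=1,US=1,PS=0
  ✓ 0x41203  — 2 lookups
#3 VA=0x381960C (r,kernel):
  L0 @0x3A[28] → 0x44007  P=1,RW=1,US=1,PS=0
  L1 @0x44[25] → 0x46007  P=1,RW=1,US=1,PS=0
  ✓ 0x4660C  — 2 lookups

Entries read for #1: 1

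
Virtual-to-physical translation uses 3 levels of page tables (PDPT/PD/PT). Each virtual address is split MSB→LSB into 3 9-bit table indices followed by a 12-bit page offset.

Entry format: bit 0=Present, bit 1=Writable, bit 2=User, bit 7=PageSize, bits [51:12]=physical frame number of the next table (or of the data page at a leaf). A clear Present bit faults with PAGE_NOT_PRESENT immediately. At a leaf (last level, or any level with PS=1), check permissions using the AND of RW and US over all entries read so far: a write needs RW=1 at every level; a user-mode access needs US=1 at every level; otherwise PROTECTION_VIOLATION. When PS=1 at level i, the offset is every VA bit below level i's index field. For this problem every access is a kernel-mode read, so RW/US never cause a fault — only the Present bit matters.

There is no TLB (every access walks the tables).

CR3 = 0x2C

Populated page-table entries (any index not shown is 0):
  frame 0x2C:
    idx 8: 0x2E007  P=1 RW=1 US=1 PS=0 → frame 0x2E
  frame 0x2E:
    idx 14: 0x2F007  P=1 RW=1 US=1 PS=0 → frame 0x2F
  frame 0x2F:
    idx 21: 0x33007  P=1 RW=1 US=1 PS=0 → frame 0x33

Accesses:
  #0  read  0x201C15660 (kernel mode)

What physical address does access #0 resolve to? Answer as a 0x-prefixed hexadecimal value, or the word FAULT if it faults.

Per-access translation:
#0 VA=0x201C15660 (r,kernel):
  lvl0: tbl 0x2C, slot 8 ⇒ 0x2E007 (P1/RW1/US1/PS0)
  lvl1: tbl 0x2E, slot 14 ⇒ 0x2F007 (P1/RW1/US1/PS0)
  lvl2: tbl 0x2F, slot 21 ⇒ 0x33007 (P1/RW1/US1/PS0)
  ⇒ phys 0x33660  [3 reads]

Access #0 PA: 0x33660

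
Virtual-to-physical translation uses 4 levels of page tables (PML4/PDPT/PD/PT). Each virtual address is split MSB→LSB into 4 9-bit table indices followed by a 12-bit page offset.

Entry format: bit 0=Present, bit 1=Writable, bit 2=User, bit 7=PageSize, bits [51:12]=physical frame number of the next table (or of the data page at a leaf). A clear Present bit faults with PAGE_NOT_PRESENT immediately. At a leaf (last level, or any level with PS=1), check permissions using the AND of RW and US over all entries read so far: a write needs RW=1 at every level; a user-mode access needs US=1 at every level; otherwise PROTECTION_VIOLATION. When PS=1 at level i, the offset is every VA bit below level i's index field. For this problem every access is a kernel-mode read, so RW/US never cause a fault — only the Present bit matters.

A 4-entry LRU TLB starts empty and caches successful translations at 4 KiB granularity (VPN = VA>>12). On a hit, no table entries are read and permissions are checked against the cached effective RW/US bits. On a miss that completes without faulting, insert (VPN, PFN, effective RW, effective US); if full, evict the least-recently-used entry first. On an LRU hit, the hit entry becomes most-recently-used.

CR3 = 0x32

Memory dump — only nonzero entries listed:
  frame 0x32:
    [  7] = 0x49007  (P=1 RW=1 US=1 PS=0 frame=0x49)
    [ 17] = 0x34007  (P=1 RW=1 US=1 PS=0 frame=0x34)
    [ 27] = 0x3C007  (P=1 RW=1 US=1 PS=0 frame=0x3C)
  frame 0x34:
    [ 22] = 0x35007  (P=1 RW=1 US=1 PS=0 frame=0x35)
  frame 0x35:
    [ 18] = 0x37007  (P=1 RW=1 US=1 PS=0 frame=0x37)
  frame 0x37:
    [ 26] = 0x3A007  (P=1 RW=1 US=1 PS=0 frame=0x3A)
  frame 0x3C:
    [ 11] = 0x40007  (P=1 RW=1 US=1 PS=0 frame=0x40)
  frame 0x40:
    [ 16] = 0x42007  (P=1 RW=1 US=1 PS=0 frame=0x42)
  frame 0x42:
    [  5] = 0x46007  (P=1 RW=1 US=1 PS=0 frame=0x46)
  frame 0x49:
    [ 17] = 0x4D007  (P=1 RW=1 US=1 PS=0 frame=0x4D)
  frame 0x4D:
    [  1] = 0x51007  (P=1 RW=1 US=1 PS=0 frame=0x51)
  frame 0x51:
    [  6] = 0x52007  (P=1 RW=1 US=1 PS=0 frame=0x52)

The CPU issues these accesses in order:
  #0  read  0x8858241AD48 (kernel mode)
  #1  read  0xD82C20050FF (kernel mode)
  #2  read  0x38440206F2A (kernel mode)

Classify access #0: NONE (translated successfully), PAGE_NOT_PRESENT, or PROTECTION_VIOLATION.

Trace:
#0 VA=0x8858241AD48 (r,kernel):
  [0] read 0x32 idx=17: raw=0x34007 flags P=1 W=1 U=1 S=0
  [1] read 0x34 idx=22: raw=0x35007 flags P=1 W=1 U=1 S=0
  [2] read 0x35 idx=18: raw=0x37007 flags P=1 W=1 U=1 S=0
  [3] read 0x37 idx=26: raw=0x3A007 flags P=1 W=1 U=1 S=0
  ✓ 0x3AD48  — 4 lookups
#1 VA=0xD82C20050FF (r,kernel):
  [0] read 0x32 idx=27: raw=0x3C007 flags P=1 W=1 U=1 S=0
  [1] read 0x3C idx=11: raw=0x40007 flags P=1 W=1 U=1 S=0
  [2] read 0x40 idx=16: raw=0x42007 flags P=1 W=1 U=1 S=0
  [3] read 0x42 idx=5: raw=0x46007 flags P=1 W=1 U=1 S=0
  ✓ 0x460FF  — 4 lookups
#2 VA=0x38440206F2A (r,kernel):
  [0] read 0x32 idx=7: raw=0x49007 flags P=1 W=1 U=1 S=0
  [1] read 0x49 idx=17: raw=0x4D007 flags P=1 W=1 U=1 S=0
  [2] read 0x4D idx=1: raw=0x51007 flags P=1 W=1 U=1 S=0
  [3] read 0x51 idx=6: raw=0x52007 flags P=1 W=1 U=1 S=0
  ✓ 0x52F2A  — 4 lookups

Access #0 fault: NONE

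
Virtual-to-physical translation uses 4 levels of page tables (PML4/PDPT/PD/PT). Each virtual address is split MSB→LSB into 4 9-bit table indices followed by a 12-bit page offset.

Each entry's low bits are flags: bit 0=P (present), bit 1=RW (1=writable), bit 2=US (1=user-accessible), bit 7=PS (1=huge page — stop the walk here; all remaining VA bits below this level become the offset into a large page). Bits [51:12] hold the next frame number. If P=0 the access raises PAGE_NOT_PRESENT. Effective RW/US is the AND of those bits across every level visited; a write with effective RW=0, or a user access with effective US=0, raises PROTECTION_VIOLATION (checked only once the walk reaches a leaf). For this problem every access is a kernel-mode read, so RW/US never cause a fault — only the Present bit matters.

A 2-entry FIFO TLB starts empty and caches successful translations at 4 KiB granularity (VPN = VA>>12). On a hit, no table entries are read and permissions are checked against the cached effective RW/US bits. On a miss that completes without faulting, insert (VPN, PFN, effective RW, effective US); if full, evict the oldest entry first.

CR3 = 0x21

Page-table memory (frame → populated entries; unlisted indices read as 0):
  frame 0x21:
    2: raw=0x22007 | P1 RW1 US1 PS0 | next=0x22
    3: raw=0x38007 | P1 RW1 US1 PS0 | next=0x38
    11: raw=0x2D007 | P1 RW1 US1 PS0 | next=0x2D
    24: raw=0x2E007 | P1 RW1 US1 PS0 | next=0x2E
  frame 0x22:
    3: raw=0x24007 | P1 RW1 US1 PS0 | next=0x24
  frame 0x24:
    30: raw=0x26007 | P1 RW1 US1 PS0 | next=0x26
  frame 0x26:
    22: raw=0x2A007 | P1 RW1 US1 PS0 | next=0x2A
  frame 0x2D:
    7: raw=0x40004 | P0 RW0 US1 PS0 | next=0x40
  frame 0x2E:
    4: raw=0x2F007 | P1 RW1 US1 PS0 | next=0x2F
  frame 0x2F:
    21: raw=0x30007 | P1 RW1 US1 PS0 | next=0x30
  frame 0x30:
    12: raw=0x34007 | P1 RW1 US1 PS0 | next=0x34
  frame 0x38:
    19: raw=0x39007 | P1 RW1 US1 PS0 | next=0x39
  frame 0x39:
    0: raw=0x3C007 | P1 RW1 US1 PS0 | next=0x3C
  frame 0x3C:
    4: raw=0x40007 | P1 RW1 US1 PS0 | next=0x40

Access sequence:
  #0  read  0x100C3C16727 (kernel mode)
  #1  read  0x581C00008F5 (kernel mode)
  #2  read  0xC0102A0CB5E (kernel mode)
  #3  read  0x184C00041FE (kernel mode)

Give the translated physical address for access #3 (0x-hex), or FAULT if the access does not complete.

Trace:
#0 VA=0x100C3C16727 (r,kernel):
  L0 @0x21[2] → 0x22007  P=1,RW=1,US=1,PS=0
  L1 @0x22[3] → 0x24007  P=1,RW=1,US=1,PS=0
  L2 @0x24[30] → 0x26007  P=1,RW=1,US=1,PS=0
  L3 @0x26[22] → 0x2A007  P=1,RW=1,US=1,PS=0
  ⇒ phys 0x2A727  [4 reads]
#1 VA=0x581C00008F5 (r,kernel):
  L0 @0x21[11] → 0x2D007  P=1,RW=1,US=1,PS=0
  L1 @0x2D[7] → 0x40004  P=0,RW=0,US=1,PS=0
  ✗ PAGE_NOT_PRESENT  [2 reads]
#2 VA=0xC0102A0CB5E (r,kernel):
  L0 @0x21[24] → 0x2E007  P=1,RW=1,US=1,PS=0
  L1 @0x2E[4] → 0x2F007  P=1,RW=1,US=1,PS=0
  L2 @0x2F[21] → 0x30007  P=1,RW=1,US=1,PS=0
  L3 @0x30[12] → 0x34007  P=1,RW=1,US=1,PS=0
  ⇒ phys 0x34B5E  [4 reads]
#3 VA=0x184C00041FE (r,kernel):
  L0 @0x21[3] → 0x38007  P=1,RW=1,US=1,PS=0
  L1 @0x38[19] → 0x39007  P=1,RW=1,US=1,PS=0
  L2 @0x39[0] → 0x3C007  P=1,RW=1,US=1,PS=0
  L3 @0x3C[4] → 0x40007  P=1,RW=1,US=1,PS=0
  ⇒ phys 0x401FE  [4 reads]

Access #3 PA: 0x401FE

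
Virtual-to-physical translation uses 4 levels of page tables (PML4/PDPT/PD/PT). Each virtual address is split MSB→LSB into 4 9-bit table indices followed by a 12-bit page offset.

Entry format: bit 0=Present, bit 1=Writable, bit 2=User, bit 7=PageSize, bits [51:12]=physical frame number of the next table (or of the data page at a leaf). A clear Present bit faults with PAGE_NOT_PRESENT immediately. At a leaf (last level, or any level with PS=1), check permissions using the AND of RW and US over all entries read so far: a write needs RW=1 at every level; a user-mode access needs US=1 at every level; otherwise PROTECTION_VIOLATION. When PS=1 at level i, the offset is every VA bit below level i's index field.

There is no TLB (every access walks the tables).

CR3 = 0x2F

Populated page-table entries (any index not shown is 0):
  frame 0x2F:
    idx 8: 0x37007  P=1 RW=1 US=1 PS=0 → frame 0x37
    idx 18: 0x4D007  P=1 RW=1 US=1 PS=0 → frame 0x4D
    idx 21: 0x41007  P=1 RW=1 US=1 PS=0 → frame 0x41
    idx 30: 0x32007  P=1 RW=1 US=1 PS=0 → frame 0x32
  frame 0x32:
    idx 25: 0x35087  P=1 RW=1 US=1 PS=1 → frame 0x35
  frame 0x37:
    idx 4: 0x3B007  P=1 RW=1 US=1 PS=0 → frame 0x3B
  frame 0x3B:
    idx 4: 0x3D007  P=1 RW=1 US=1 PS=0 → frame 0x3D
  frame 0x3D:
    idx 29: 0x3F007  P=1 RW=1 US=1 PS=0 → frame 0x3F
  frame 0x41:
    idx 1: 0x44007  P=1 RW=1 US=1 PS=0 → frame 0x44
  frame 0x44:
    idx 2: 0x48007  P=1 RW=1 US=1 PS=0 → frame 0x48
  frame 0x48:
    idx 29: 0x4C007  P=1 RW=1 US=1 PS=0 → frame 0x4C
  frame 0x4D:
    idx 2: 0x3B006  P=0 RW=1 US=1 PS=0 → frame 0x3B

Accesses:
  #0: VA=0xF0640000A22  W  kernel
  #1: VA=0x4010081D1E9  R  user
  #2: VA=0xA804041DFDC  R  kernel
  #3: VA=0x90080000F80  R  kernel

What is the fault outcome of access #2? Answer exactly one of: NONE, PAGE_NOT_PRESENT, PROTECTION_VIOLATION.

Walk each access:
#0 VA=0xF0640000A22 (w,kernel):
  lvl0: tbl 0x2F, slot 30 ⇒ 0x32007 (P1/RW1/US1/PS0)
  lvl1: tbl 0x32, slot 25 ⇒ 0x35087 (P1/RW1/US1/PS1)
  → PA=0x35A22 (huge @L1)  (2 entries read)
#1 VA=0x4010081D1E9 (r,user):
  lvl0: tbl 0x2F, slot 8 ⇒ 0x37007 (P1/RW1/US1/PS0)
  lvl1: tbl 0x37, slot 4 ⇒ 0x3B007 (P1/RW1/US1/PS0)
  lvl2: tbl 0x3B, slot 4 ⇒ 0x3D007 (P1/RW1/US1/PS0)
  lvl3: tbl 0x3D, slot 29 ⇒ 0x3F007 (P1/RW1/US1/PS0)
  → PA=0x3F1E9  (4 entries read)
#2 VA=0xA804041DFDC (r,kernel):
  lvl0: tbl 0x2F, slot 21 ⇒ 0x41007 (P1/RW1/US1/PS0)
  lvl1: tbl 0x41, slot 1 ⇒ 0x44007 (P1/RW1/US1/PS0)
  lvl2: tbl 0x44, slot 2 ⇒ 0x48007 (P1/RW1/US1/PS0)
  lvl3: tbl 0x48, slot 29 ⇒ 0x4C007 (P1/RW1/US1/PS0)
  → PA=0x4CFDC  (4 entries read)
#3 VA=0x90080000F80 (r,kernel):
  lvl0: tbl 0x2F, slot 18 ⇒ 0x4D007 (P1/RW1/US1/PS0)
  lvl1: tbl 0x4D, slot 2 ⇒ 0x3B006 (P0/RW1/US1/PS0)
  ⇒ fault: PAGE_NOT_PRESENT  — 2 lookups

Access #2 fault: NONE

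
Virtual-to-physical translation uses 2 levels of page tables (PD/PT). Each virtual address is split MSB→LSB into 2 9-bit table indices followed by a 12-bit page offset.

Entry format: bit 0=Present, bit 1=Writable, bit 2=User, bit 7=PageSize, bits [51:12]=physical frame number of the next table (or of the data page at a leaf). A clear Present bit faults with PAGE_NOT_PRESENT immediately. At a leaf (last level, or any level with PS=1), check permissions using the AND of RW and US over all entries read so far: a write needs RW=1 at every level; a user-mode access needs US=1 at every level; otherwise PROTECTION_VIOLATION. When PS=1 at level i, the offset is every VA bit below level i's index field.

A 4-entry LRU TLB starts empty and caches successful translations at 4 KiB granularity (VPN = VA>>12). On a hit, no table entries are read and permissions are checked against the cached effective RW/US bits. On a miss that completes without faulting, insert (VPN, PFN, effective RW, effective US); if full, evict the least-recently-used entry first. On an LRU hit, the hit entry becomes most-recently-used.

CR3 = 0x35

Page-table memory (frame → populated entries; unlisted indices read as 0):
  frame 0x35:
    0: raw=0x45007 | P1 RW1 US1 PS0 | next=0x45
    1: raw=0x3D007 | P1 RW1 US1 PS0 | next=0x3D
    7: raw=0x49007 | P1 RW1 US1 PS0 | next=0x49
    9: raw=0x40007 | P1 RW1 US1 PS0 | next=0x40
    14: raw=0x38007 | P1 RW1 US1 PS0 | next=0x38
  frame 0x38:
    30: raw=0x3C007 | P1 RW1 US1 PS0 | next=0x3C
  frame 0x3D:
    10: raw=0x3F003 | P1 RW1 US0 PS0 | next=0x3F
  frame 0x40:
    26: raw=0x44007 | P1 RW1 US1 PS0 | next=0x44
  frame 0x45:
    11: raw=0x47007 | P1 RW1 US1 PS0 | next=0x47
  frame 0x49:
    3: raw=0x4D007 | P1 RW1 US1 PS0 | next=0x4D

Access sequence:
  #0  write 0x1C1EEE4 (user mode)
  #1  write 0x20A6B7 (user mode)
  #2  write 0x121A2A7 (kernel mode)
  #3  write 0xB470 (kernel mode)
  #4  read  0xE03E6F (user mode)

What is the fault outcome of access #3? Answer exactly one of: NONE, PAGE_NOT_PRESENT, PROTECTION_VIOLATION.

Trace:
#0 VA=0x1C1EEE4 (w,user):
  L0 @0x35[14] → 0x38007  P=1,RW=1,US=1,PS=0
  L1 @0x38[30] → 0x3C007  P=1,RW=1,US=1,PS=0
  ✓ 0x3CEE4  — 2 lookups
#1 VA=0x20A6B7 (w,user):
  L0 @0x35[1] → 0x3D007  P=1,RW=1,US=1,PS=0
  L1 @0x3D[10] → 0x3F003  P=1,RW=1,US=0,PS=0
  → PROTECTION_VIOLATION  (2 entries read)
#2 VA=0x121A2A7 (w,kernel):
  L0 @0x35[9] → 0x40007  P=1,RW=1,US=1,PS=0
  L1 @0x40[26] → 0x44007  P=1,RW=1,US=1,PS=0
  ✓ 0x442A7  — 2 lookups
#3 VA=0xB470 (w,kernel):
  L0 @0x35[0] → 0x45007  P=1,RW=1,US=1,PS=0
  L1 @0x45[11] → 0x47007  P=1,RW=1,US=1,PS=0
  ✓ 0x47470  — 2 lookups
#4 VA=0xE03E6F (r,user):
  L0 @0x35[7] → 0x49007  P=1,RW=1,US=1,PS=0
  L1 @0x49[3] → 0x4D007  P=1,RW=1,US=1,PS=0
  ✓ 0x4DE6F  — 2 lookups

Access #3 fault: NONE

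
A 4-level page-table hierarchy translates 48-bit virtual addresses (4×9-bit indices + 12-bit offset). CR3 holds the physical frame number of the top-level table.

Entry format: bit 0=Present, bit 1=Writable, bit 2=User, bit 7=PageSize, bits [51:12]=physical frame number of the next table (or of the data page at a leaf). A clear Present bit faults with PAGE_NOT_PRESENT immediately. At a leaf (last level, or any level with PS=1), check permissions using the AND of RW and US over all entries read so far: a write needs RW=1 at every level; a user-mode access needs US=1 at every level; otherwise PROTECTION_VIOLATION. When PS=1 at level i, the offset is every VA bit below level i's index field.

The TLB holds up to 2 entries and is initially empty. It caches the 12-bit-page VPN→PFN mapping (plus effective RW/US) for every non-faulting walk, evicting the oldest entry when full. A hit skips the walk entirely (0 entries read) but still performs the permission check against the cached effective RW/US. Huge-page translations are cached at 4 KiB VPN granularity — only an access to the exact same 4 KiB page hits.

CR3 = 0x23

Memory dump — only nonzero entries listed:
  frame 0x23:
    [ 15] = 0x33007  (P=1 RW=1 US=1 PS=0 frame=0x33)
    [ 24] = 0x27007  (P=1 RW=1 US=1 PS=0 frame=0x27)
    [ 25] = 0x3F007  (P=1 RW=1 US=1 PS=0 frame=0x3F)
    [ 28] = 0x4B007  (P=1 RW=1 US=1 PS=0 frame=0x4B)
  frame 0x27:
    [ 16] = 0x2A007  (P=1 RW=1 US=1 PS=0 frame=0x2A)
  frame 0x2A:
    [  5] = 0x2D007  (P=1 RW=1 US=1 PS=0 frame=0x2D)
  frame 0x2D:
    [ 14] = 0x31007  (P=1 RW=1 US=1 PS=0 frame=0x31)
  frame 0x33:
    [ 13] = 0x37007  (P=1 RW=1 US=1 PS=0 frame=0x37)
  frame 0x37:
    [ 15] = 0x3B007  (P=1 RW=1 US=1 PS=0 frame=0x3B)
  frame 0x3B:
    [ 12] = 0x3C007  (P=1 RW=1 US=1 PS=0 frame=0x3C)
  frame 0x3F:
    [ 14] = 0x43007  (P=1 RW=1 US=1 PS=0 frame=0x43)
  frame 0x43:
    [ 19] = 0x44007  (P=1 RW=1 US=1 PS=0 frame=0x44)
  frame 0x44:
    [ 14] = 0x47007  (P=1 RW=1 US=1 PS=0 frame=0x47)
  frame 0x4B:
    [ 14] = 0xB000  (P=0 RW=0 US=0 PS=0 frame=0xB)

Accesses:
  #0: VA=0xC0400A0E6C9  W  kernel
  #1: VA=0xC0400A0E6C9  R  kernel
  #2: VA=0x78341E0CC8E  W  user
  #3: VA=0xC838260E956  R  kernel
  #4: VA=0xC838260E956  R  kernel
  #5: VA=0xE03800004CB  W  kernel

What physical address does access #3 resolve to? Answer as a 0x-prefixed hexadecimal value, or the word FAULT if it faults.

Walk each access:
#0 VA=0xC0400A0E6C9 (w,kernel):
  lvl0: tbl 0x23, slot 24 ⇒ 0x27007 (P1/RW1/US1/PS0)
  lvl1: tbl 0x27, slot 16 ⇒ 0x2A007 (P1/RW1/US1/PS0)
  lvl2: tbl 0x2A, slot 5 ⇒ 0x2D007 (P1/RW1/US1/PS0)
  lvl3: tbl 0x2D, slot 14 ⇒ 0x31007 (P1/RW1/US1/PS0)
  ✓ 0x316C9  — 4 lookups
#1 VA=0xC0400A0E6C9 (r,kernel):
  TLB hit vpn=0xC0400A0E → PA=0x316C9
#2 VA=0x78341E0CC8E (w,user):
  lvl0: tbl 0x23, slot 15 ⇒ 0x33007 (P1/RW1/US1/PS0)
  lvl1: tbl 0x33, slot 13 ⇒ 0x37007 (P1/RW1/US1/PS0)
  lvl2: tbl 0x37, slot 15 ⇒ 0x3B007 (P1/RW1/US1/PS0)
  lvl3: tbl 0x3B, slot 12 ⇒ 0x3C007 (P1/RW1/US1/PS0)
  ✓ 0x3CC8E  — 4 lookups
#3 VA=0xC838260E956 (r,kernel):
  lvl0: tbl 0x23, slot 25 ⇒ 0x3F007 (P1/RW1/US1/PS0)
  lvl1: tbl 0x3F, slot 14 ⇒ 0x43007 (P1/RW1/US1/PS0)
  lvl2: tbl 0x43, slot 19 ⇒ 0x44007 (P1/RW1/US1/PS0)
  lvl3: tbl 0x44, slot 14 ⇒ 0x47007 (P1/RW1/US1/PS0)
  ✓ 0x47956  — 4 lookups
#4 VA=0xC838260E956 (r,kernel):
  TLB hit vpn=0xC838260E → PA=0x47956
#5 VA=0xE03800004CB (w,kernel):
  lvl0: tbl 0x23, slot 28 ⇒ 0x4B007 (P1/RW1/US1/PS0)
  lvl1: tbl 0x4B, slot 14 ⇒ 0xB000 (P0/RW0/US0/PS0)
  ⇒ fault: PAGE_NOT_PRESENT  — 2 lookups

Access #3 PA: 0x47956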